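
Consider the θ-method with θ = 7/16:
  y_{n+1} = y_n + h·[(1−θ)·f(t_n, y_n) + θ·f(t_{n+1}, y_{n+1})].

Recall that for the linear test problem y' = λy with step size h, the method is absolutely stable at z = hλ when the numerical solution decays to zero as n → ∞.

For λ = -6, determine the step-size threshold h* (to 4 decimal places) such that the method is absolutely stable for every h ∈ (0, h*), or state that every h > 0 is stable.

(-16.0000,0); λ=-6 ⇒ h* = (16)/6 = 2.6667.

Set f=λy, z=hλ:
  y_{n+1} = y_n + z·[9/16·y_n + 7/16·y_{n+1}] ⇒ (1 − 7/16z)y_{n+1} = (1 + 9/16z)y_n
  ⇒ R(z) = (1 + 9/16z)/(1 − 7/16z).

Solve |R(x)|<1 on ℝ⁻.
x=-1.3: |R|=0.1713
R=−1: 1+9/16x = −1+7/16x ⇒ -1/8x=2 ⇒ x=2/(-1/8)=-16.0000
Confirm numerically:
  x=-11.803: |R|=0.91489 <1
  x=-8.749: |R|=0.81225 <1
  x=-6.689: |R|=0.70358 <1
  x=-16.231: |R|=1.00356 >1
  x=-16.114: |R|=1.00177 >1
Stable set (-16.0000, 0).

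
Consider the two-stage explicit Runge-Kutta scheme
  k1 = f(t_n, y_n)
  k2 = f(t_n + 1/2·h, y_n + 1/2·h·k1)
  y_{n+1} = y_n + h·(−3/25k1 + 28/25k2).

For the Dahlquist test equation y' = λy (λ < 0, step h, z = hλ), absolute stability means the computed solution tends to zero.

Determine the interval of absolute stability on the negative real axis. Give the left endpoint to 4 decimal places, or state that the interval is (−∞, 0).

(-1.7857, 0).

Set f=λy, z=hλ:
  k1=λy_n ⇒ h·k1=z·y_n;  k2=λ(1+1/2z)y_n ⇒ h·k2=z(1+1/2z)y_n
  y_{n+1}/y_n = 1 − 3/25z + 28/25z(1+1/2z) = 1 + z + 14/25z²
  ⇒ R(z) = 1 + z + 14/25z².

Boundary: |R(x)|=1, x<0.
x=-1.33: |R|=0.6606
R=1: x+14/25x²=0 ⇒ x=−25/14=-1.7857; min R=1−1/(4·14/25)=0.5536>−1
Confirm numerically:
  x=-1.363: |R|=0.67735 <1
  x=-1.048: |R|=0.56705 <1
  x=-0.862: |R|=0.55410 <1
  x=-2.353: |R|=1.74750 >1
  x=-2.089: |R|=1.35480 >1
  x=-1.852: |R|=1.06875 >1
Interval (-1.7857, 0).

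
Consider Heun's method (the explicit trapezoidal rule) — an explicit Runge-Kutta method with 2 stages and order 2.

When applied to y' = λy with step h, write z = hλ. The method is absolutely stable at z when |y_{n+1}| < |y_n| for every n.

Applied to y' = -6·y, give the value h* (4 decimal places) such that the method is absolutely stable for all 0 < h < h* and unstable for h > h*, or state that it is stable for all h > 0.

(-2.0000,0); λ=-6 ⇒ h* = 0.3333.

With y'=λy (z=hλ):
  order 2, 2-stage ⇒ R(z)=1+z+z^2/2
  (e.g. R(-1.52)=0.63520, |R|=0.63520)

Solve |R(x)|<1 on ℝ⁻.
x=-1.52: |R|=0.6352
|R(-2.17)|=1.1845 |R(-1.49)|=0.6200 |R(-0.53)|=0.6104
Bisect:
  x_lo=-2.4979 |R|=1.6219  x_hi=-0.3712 |R|=0.6977
  mid=-1.43456 |R|=0.59442 →hi
  mid=-1.96624 |R|=0.96681 →hi
  mid=-2.23208 |R|=1.25901 →lo
  mid=-2.09916 |R|=1.10407 →lo
  mid=-2.03270 |R|=1.03323 →lo
  mid=-1.99947 |R|=0.99947 →hi
  mid=-2.01608 |R|=1.01621 →lo
  mid=-2.00777 |R|=1.00780 →lo
  ...
  [-2.00012,-1.99999] ⇒ x*=-2.0000
Stable set (-2.0000, 0).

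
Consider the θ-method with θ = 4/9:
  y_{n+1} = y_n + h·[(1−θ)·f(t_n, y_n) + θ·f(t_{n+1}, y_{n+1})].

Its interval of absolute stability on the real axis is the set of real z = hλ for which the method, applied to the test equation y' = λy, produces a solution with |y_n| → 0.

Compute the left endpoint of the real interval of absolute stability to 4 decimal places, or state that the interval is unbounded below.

Set f=λy, z=hλ:
  y_{n+1} = y_n + z·[5/9·y_n + 4/9·y_{n+1}] ⇒ (1 − 4/9z)y_{n+1} = (1 + 5/9z)y_n
  R(z) = (1 + 5/9z)/(1 − 4/9z).

Find x<0 with |R(x)|<1.
x=-0.97: |R|=0.3222
R=−1: 1+5/9x = −1+4/9x ⇒ -1/9x=2 ⇒ x=2/(-1/9)=-18.0000
Confirm numerically:
  x=-17.806: |R|=0.99758 <1
  x=-11.796: |R|=0.88958 <1
  x=-10.256: |R|=0.84519 <1
  x=-18.495: |R|=1.00597 >1
  x=-18.389: |R|=1.00471 >1
  x=-18.378: |R|=1.00458 >1
Stable set (-18.0000, 0).

left endpoint -18.0000.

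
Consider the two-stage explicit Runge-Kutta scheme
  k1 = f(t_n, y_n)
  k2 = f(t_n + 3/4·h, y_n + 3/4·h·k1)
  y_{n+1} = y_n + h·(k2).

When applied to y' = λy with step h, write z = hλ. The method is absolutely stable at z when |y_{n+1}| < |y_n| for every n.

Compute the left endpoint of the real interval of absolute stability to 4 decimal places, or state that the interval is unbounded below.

z* = -1.3333.

With y'=λy (z=hλ):
  k1=λy_n ⇒ h·k1=z·y_n;  k2=λ(1+3/4z)y_n ⇒ h·k2=z(1+3/4z)y_n
  y_{n+1}/y_n = 1 + z(1+3/4z) = 1 + z + 3/4z²
  Hence R(z) = 1 + z + 3/4z².

Need |R(x)|<1, x<0.
x=-1.37: |R|=1.0377
R=1: x+3/4x²=0 ⇒ x=−4/3=-1.3333; min R=1−1/(4·3/4)=0.6667>−1
Confirm numerically:
  x=-1.293: |R|=0.96089 <1
  x=-1.172: |R|=0.85819 <1
  x=-1.039: |R|=0.77064 <1
  x=-0.605: |R|=0.66952 <1
  x=-1.616: |R|=1.34259 >1
  x=-1.590: |R|=1.30608 >1
  x=-1.366: |R|=1.03347 >1
Stable set (-1.3333, 0).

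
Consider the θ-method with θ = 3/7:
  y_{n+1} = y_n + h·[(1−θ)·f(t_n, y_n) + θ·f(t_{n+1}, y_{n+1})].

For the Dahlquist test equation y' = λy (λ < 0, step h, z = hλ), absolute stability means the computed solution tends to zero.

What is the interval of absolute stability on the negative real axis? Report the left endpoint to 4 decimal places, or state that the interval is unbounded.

With y'=λy (z=hλ):
  y_{n+1} = y_n + z·[4/7·y_n + 3/7·y_{n+1}] ⇒ (1 − 3/7z)y_{n+1} = (1 + 4/7z)y_n
  R(z) = (1 + 4/7z)/(1 − 3/7z).

Solve |R(x)|<1 on ℝ⁻.
x=-0.6: |R|=0.5227
R=−1: 1+4/7x = −1+3/7x ⇒ -1/7x=2 ⇒ x=2/(-1/7)=-14.0000
Confirm numerically:
  x=-11.502: |R|=0.93982 <1
  x=-10.819: |R|=0.91938 <1
  x=-9.366: |R|=0.86797 <1
  x=-7.666: |R|=0.78885 <1
  x=-14.478: |R|=1.00948 >1
  x=-14.313: |R|=1.00627 >1
  x=-14.137: |R|=1.00277 >1
Interval (-14.0000, 0).

z∈(-14.0000,0).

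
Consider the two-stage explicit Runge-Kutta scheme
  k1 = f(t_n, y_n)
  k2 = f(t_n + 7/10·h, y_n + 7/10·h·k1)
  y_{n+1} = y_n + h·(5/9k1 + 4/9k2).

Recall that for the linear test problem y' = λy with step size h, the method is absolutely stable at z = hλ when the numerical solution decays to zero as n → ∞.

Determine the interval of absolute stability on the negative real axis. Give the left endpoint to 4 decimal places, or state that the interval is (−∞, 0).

On y'=λy, z=hλ:
  k1=λy_n ⇒ h·k1=z·y_n;  k2=λ(1+7/10z)y_n ⇒ h·k2=z(1+7/10z)y_n
  y_{n+1}/y_n = 1 + 5/9z + 4/9z(1+7/10z) = 1 + z + 14/45z²
  R(z) = 1 + z + 14/45z².

Find x<0 with |R(x)|<1.
x=-0.58: |R|=0.5247
R=1: x+14/45x²=0 ⇒ x=−45/14=-3.2143; min R=1−1/(4·14/45)=0.1964>−1
Confirm numerically:
  x=-2.390: |R|=0.38710 <1
  x=-2.025: |R|=0.25075 <1
  x=-1.598: |R|=0.19645 <1
  x=-3.688: |R|=1.54353 >1
  x=-3.607: |R|=1.44070 >1
  x=-3.589: |R|=1.41840 >1
So |R|<1 on (-3.2143, 0).

(-3.2143, 0).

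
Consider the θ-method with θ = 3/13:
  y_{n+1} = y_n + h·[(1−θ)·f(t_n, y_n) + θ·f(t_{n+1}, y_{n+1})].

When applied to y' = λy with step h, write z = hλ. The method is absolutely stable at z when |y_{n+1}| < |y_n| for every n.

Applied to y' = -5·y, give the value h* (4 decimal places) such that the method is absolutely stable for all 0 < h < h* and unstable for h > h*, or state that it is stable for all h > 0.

(-3.7143,0); λ=-5 ⇒ h* = (26/7)/5 = 0.7429.

With y'=λy (z=hλ):
  y_{n+1} = y_n + z·[10/13·y_n + 3/13·y_{n+1}] ⇒ (1 − 3/13z)y_{n+1} = (1 + 10/13z)y_n
  so R(z) = (1 + 10/13z)/(1 − 3/13z).

Boundary: |R(x)|=1, x<0.
x=-1.07: |R|=0.1419
R=−1: 1+10/13x = −1+3/13x ⇒ -7/13x=2 ⇒ x=2/(-7/13)=-3.7143
Confirm numerically:
  x=-3.679: |R|=0.98972 <1
  x=-3.127: |R|=0.81632 <1
  x=-2.274: |R|=0.49137 <1
  x=-1.534: |R|=0.13294 <1
  x=-4.007: |R|=1.08189 >1
  x=-3.801: |R|=1.02487 >1
So |R|<1 on (-3.7143, 0).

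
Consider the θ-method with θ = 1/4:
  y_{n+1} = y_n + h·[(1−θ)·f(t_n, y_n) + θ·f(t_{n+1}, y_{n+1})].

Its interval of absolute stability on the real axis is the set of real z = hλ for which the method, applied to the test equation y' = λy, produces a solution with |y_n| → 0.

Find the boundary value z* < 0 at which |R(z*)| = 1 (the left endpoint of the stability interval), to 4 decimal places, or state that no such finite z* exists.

z* = -4.0000.

With y'=λy (z=hλ):
  y_{n+1} = y_n + z·[3/4·y_n + 1/4·y_{n+1}] ⇒ (1 − 1/4z)y_{n+1} = (1 + 3/4z)y_n
  so R(z) = (1 + 3/4z)/(1 − 1/4z).

Need |R(x)|<1, x<0.
x=-1.78: |R|=0.2318
R=−1: 1+3/4x = −1+1/4x ⇒ -1/2x=2 ⇒ x=2/(-1/2)=-4.0000
Confirm numerically:
  x=-3.191: |R|=0.77500 <1
  x=-3.126: |R|=0.75470 <1
  x=-3.069: |R|=0.73660 <1
  x=-2.777: |R|=0.63907 <1
  x=-4.587: |R|=1.13672 >1
  x=-4.517: |R|=1.12140 >1
  x=-4.358: |R|=1.08567 >1
So |R|<1 on (-4.0000, 0).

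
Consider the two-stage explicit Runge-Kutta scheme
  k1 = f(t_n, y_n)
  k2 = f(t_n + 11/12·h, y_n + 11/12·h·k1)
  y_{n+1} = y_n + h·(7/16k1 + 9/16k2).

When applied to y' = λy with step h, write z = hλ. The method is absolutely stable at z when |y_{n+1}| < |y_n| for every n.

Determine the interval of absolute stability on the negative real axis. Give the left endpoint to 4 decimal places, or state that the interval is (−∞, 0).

With y'=λy (z=hλ):
  k1=λy_n ⇒ h·k1=z·y_n;  k2=λ(1+11/12z)y_n ⇒ h·k2=z(1+11/12z)y_n
  y_{n+1}/y_n = 1 + 7/16z + 9/16z(1+11/12z) = 1 + z + 33/64z²
  ⇒ R(z) = 1 + z + 33/64z².

Boundary: |R(x)|=1, x<0.
x=-1.56: |R|=0.6948
R=1: x+33/64x²=0 ⇒ x=−64/33=-1.9394; min R=1−1/(4·33/64)=0.5152>−1
Confirm numerically:
  x=-1.760: |R|=0.83720 <1
  x=-1.758: |R|=0.83557 <1
  x=-1.072: |R|=0.52055 <1
  x=-0.794: |R|=0.53107 <1
  x=-2.442: |R|=1.63286 >1
  x=-2.257: |R|=1.36962 >1
Stable set (-1.9394, 0).

z∈(-1.9394,0).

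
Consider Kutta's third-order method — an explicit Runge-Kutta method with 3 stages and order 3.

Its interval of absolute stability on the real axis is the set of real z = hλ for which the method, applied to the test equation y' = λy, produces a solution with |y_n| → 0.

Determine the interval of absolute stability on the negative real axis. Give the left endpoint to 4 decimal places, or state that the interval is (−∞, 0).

(-2.5127, 0).

With y'=λy (z=hλ):
  order 3, 3-stage ⇒ R(z)=1+z+z^2/2+z^3/6
  (e.g. R(-1.01)=0.32833, |R|=0.32833)

Need |R(x)|<1, x<0.
x=-1.01: |R|=0.3283
|R(-2.52)|=1.0120 |R(-1.91)|=0.2473 |R(-0.94)|=0.3634
Bisect:
  x_lo=-3.0436 |R|=2.1110  x_hi=-0.3546 |R|=0.7008
  mid=-1.69915 |R|=0.07320 →hi
  mid=-2.37140 |R|=0.78224 →hi
  mid=-2.70752 |R|=1.35018 →lo
  mid=-2.53946 |R|=1.04447 →lo
  mid=-2.45543 |R|=0.90821 →hi
  mid=-2.49744 |R|=0.97502 →hi
  mid=-2.51845 |R|=1.00941 →lo
  mid=-2.50795 |R|=0.99213 →hi
  ...
  [-2.51287,-2.51271] ⇒ x*=-2.5127
So |R|<1 on (-2.5127, 0).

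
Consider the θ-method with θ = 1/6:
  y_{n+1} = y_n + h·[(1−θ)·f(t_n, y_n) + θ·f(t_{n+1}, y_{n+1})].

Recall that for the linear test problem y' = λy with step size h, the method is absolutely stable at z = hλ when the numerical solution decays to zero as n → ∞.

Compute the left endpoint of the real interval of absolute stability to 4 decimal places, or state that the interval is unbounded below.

Test eqn y'=λy, z=hλ:
  y_{n+1} = y_n + z·[5/6·y_n + 1/6·y_{n+1}] ⇒ (1 − 1/6z)y_{n+1} = (1 + 5/6z)y_n
  so R(z) = (1 + 5/6z)/(1 − 1/6z).

Boundary: |R(x)|=1, x<0.
x=-0.95: |R|=0.1799
R=−1: 1+5/6x = −1+1/6x ⇒ -2/3x=2 ⇒ x=2/(-2/3)=-3.0000
Confirm numerically:
  x=-2.507: |R|=0.76819 <1
  x=-2.320: |R|=0.67308 <1
  x=-1.266: |R|=0.04542 <1
  x=-3.393: |R|=1.16736 >1
  x=-3.268: |R|=1.11567 >1
  x=-3.136: |R|=1.05954 >1
Stable set (-3.0000, 0).

z* = -3.0000.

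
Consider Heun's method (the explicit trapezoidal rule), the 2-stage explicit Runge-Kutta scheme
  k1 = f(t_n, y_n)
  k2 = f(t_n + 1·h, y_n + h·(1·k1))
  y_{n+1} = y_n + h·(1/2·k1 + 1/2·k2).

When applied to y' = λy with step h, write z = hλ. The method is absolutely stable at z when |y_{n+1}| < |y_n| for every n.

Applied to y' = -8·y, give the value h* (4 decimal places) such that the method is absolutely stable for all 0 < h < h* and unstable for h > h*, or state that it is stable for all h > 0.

Set f=λy, z=hλ:
  order 2, 2-stage ⇒ R(z)=1+z+z^2/2
  (e.g. R(-1.44)=0.59680, |R|=0.59680)

Find x<0 with |R(x)|<1.
x=-1.44: |R|=0.5968
|R(-1.75)|=0.7812 |R(-1.26)|=0.5338 |R(-1)|=0.5000
Bisect:
  x_lo=-2.7165 |R|=1.9731  x_hi=-0.0740 |R|=0.9288
  mid=-1.39522 |R|=0.57810 →hi
  mid=-2.05584 |R|=1.05740 →lo
  mid=-1.72553 |R|=0.76320 →hi
  mid=-1.89068 |R|=0.89666 →hi
  mid=-1.97326 |R|=0.97362 →hi
  mid=-2.01455 |R|=1.01466 →lo
  mid=-1.99390 |R|=0.99392 →hi
  mid=-2.00423 |R|=1.00424 →lo
  mid=-1.99907 |R|=0.99907 →hi
  ...
  [-2.00003,-1.99987] ⇒ x*=-2.0000
So |R|<1 on (-2.0000, 0).

(-2.0000,0); λ=-8 ⇒ h* = 0.2500.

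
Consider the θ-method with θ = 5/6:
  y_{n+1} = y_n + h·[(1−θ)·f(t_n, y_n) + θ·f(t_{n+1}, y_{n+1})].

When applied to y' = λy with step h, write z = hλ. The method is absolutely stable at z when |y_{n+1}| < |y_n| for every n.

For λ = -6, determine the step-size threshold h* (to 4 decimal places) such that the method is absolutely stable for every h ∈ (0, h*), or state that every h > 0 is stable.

(−∞, 0) — no finite endpoint. Any h>0 works for λ=-6.

Set f=λy, z=hλ:
  y_{n+1} = y_n + z·[1/6·y_n + 5/6·y_{n+1}] ⇒ (1 − 5/6z)y_{n+1} = (1 + 1/6z)y_n
  ⇒ R(z) = (1 + 1/6z)/(1 − 5/6z).

Solve |R(x)|<1 on ℝ⁻.
x=-0.36: |R|=0.7231
x=-2: |R|=0.2500
x=-10: |R|=0.0714
x=-100: |R|=0.1858
θ=5/6≥1/2 ⇒ |1+1/6x|<|1−5/6x| ∀x<0 ⇒ unbounded interval.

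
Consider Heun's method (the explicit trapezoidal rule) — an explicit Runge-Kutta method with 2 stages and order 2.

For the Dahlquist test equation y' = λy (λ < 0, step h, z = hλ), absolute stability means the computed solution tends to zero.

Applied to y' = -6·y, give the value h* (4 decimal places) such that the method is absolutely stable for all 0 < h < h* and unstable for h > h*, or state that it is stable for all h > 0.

(-2.0000,0); λ=-6 ⇒ h* = 0.3333.

On y'=λy, z=hλ:
  order 2, 2-stage ⇒ R(z)=1+z+z^2/2
  (e.g. R(-0.56)=0.59680, |R|=0.59680)

Find x<0 with |R(x)|<1.
x=-0.56: |R|=0.5968
|R(-2.31)|=1.3580 |R(-1.72)|=0.7592 |R(-1.4)|=0.5800
Bisect:
  x_lo=-2.4429 |R|=1.5410  x_hi=-0.0510 |R|=0.9503
  mid=-1.24694 |R|=0.53049 →hi
  mid=-1.84493 |R|=0.85695 →hi
  mid=-2.14392 |R|=1.15427 →lo
  mid=-1.99442 |R|=0.99444 →hi
  mid=-2.06917 |R|=1.07156 →lo
  mid=-2.03179 |R|=1.03230 →lo
  mid=-2.01311 |R|=1.01319 →lo
  mid=-2.00376 |R|=1.00377 →lo
  mid=-1.99909 |R|=0.99909 →hi
  ...
  [-2.00011,-1.99997] ⇒ x*=-2.0000
Stable set (-2.0000, 0).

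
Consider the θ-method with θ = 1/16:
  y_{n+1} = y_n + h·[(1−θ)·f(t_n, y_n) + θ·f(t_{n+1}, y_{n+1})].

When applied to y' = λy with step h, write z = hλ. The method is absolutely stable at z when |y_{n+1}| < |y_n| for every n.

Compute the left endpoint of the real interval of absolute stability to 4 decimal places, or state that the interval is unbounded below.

On y'=λy, z=hλ:
  y_{n+1} = y_n + z·[15/16·y_n + 1/16·y_{n+1}] ⇒ (1 − 1/16z)y_{n+1} = (1 + 15/16z)y_n
  ⇒ R(z) = (1 + 15/16z)/(1 − 1/16z).

Need |R(x)|<1, x<0.
x=-0.37: |R|=0.6384
R=−1: 1+15/16x = −1+1/16x ⇒ -7/8x=2 ⇒ x=2/(-7/8)=-2.2857
Confirm numerically:
  x=-1.557: |R|=0.41892 <1
  x=-1.294: |R|=0.19718 <1
  x=-1.248: |R|=0.15770 <1
  x=-0.977: |R|=0.07922 <1
  x=-2.714: |R|=1.32040 >1
  x=-2.607: |R|=1.24174 >1
  x=-2.353: |R|=1.05133 >1
So |R|<1 on (-2.2857, 0).

left endpoint -2.2857.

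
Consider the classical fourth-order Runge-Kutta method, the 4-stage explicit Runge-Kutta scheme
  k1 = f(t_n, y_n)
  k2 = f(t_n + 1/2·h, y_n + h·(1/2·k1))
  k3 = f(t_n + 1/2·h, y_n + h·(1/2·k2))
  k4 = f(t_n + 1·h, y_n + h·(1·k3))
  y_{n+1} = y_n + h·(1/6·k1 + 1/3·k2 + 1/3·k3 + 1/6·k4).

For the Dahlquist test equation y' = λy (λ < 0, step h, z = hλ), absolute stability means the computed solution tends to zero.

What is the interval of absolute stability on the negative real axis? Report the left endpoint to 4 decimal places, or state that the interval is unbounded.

With y'=λy (z=hλ):
  order 4, 4-stage ⇒ R(z)=1+z+z^2/2+z^3/6+z^4/24
  (e.g. R(-0.72)=0.48819, |R|=0.48819)

Need |R(x)|<1, x<0.
x=-0.72: |R|=0.4882
|R(-2.73)|=0.9198 |R(-1.86)|=0.2960 |R(-0.58)|=0.5604
Bisect:
  x_lo=-3.4727 |R|=2.6370  x_hi=-0.2354 |R|=0.7903
  mid=-1.85405 |R|=0.29484 →hi
  mid=-2.66339 |R|=0.83123 →hi
  mid=-3.06805 |R|=1.51700 →lo
  mid=-2.86572 |R|=1.12818 →lo
  mid=-2.76455 |R|=0.96918 →hi
  mid=-2.81514 |R|=1.04593 →lo
  mid=-2.78984 |R|=1.00688 →lo
  mid=-2.77720 |R|=0.98786 →hi
  mid=-2.78352 |R|=0.99733 →hi
  mid=-2.78668 |R|=1.00210 →lo
  ...
  [-2.78530,-2.78510] ⇒ x*=-2.7853
Interval (-2.7853, 0).

z∈(-2.7853,0).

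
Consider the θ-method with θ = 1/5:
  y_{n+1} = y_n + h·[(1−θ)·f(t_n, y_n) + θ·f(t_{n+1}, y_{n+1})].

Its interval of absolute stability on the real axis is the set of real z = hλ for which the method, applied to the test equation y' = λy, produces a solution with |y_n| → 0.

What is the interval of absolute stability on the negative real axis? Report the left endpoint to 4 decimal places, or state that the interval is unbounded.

On y'=λy, z=hλ:
  y_{n+1} = y_n + z·[4/5·y_n + 1/5·y_{n+1}] ⇒ (1 − 1/5z)y_{n+1} = (1 + 4/5z)y_n
  R(z) = (1 + 4/5z)/(1 − 1/5z).

Need |R(x)|<1, x<0.
x=-0.99: |R|=0.1736
R=−1: 1+4/5x = −1+1/5x ⇒ -3/5x=2 ⇒ x=2/(-3/5)=-3.3333
Confirm numerically:
  x=-2.638: |R|=0.72689 <1
  x=-2.021: |R|=0.43925 <1
  x=-1.389: |R|=0.08702 <1
  x=-3.748: |R|=1.14220 >1
  x=-3.701: |R|=1.12677 >1
  x=-3.606: |R|=1.09505 >1
So |R|<1 on (-3.3333, 0).

(-3.3333, 0).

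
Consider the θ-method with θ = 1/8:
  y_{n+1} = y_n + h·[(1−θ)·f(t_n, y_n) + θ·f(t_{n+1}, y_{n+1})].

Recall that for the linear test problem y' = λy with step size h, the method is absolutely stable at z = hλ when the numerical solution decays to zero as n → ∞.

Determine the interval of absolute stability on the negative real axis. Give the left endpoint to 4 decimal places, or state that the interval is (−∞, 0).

(-2.6667, 0).

Set f=λy, z=hλ:
  y_{n+1} = y_n + z·[7/8·y_n + 1/8·y_{n+1}] ⇒ (1 − 1/8z)y_{n+1} = (1 + 7/8z)y_n
  R(z) = (1 + 7/8z)/(1 − 1/8z).

Need |R(x)|<1, x<0.
x=-0.76: |R|=0.3059
R=−1: 1+7/8x = −1+1/8x ⇒ -3/4x=2 ⇒ x=2/(-3/4)=-2.6667
Confirm numerically:
  x=-2.598: |R|=0.96112 <1
  x=-2.202: |R|=0.72672 <1
  x=-1.515: |R|=0.27378 <1
  x=-1.409: |R|=0.19800 <1
  x=-3.223: |R|=1.29742 >1
  x=-2.952: |R|=1.15632 >1
  x=-2.771: |R|=1.05812 >1
Interval (-2.6667, 0).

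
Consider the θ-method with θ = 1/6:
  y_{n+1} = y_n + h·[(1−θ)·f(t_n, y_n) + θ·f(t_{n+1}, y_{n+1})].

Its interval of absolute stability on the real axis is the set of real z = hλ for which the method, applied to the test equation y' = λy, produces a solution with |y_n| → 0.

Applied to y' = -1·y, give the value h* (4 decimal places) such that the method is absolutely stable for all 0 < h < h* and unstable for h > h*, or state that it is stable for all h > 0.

Set f=λy, z=hλ:
  y_{n+1} = y_n + z·[5/6·y_n + 1/6·y_{n+1}] ⇒ (1 − 1/6z)y_{n+1} = (1 + 5/6z)y_n
  so R(z) = (1 + 5/6z)/(1 − 1/6z).

Solve |R(x)|<1 on ℝ⁻.
x=-0.96: |R|=0.1724
R=−1: 1+5/6x = −1+1/6x ⇒ -2/3x=2 ⇒ x=2/(-2/3)=-3.0000
Confirm numerically:
  x=-2.452: |R|=0.74065 <1
  x=-2.084: |R|=0.54676 <1
  x=-1.719: |R|=0.33618 <1
  x=-3.404: |R|=1.17184 >1
  x=-3.210: |R|=1.09121 >1
Interval (-3.0000, 0).

(-3.0000,0); λ=-1 ⇒ h* = (3)/1 = 3.0000.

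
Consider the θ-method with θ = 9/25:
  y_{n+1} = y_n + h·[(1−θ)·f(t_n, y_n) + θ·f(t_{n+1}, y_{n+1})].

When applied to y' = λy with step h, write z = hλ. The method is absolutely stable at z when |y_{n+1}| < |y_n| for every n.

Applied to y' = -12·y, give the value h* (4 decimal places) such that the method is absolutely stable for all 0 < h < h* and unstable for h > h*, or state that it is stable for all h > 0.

Test eqn y'=λy, z=hλ:
  y_{n+1} = y_n + z·[16/25·y_n + 9/25·y_{n+1}] ⇒ (1 − 9/25z)y_{n+1} = (1 + 16/25z)y_n
  Hence R(z) = (1 + 16/25z)/(1 − 9/25z).

Need |R(x)|<1, x<0.
x=-1.27: |R|=0.1285
R=−1: 1+16/25x = −1+9/25x ⇒ -7/25x=2 ⇒ x=2/(-7/25)=-7.1429
Confirm numerically:
  x=-6.370: |R|=0.93429 <1
  x=-5.653: |R|=0.86255 <1
  x=-5.108: |R|=0.79930 <1
  x=-7.467: |R|=1.02461 >1
  x=-7.362: |R|=1.01681 >1
Stable set (-7.1429, 0).

(-7.1429,0); λ=-12 ⇒ h* = (50/7)/12 = 0.5952.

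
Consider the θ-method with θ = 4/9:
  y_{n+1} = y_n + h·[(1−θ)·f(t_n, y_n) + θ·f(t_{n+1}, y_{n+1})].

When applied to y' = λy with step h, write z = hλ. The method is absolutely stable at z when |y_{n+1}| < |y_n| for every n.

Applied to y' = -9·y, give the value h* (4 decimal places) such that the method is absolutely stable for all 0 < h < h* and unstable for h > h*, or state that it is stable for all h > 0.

Set f=λy, z=hλ:
  y_{n+1} = y_n + z·[5/9·y_n + 4/9·y_{n+1}] ⇒ (1 − 4/9z)y_{n+1} = (1 + 5/9z)y_n
  ⇒ R(z) = (1 + 5/9z)/(1 − 4/9z).

Boundary: |R(x)|=1, x<0.
x=-1.19: |R|=0.2217
R=−1: 1+5/9x = −1+4/9x ⇒ -1/9x=2 ⇒ x=2/(-1/9)=-18.0000
Confirm numerically:
  x=-16.395: |R|=0.97848 <1
  x=-10.901: |R|=0.86505 <1
  x=-9.755: |R|=0.82830 <1
  x=-8.048: |R|=0.75840 <1
  x=-18.596: |R|=1.00715 >1
  x=-18.338: |R|=1.00410 >1
Interval (-18.0000, 0).

(-18.0000,0); λ=-9 ⇒ h* = (18)/9 = 2.0000.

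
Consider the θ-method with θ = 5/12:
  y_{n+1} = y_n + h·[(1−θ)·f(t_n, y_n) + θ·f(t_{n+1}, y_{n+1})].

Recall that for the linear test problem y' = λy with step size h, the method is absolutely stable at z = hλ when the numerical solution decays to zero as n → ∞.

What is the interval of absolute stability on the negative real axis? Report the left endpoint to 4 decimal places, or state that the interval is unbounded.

z∈(-12.0000,0).

Test eqn y'=λy, z=hλ:
  y_{n+1} = y_n + z·[7/12·y_n + 5/12·y_{n+1}] ⇒ (1 − 5/12z)y_{n+1} = (1 + 7/12z)y_n
  ⇒ R(z) = (1 + 7/12z)/(1 − 5/12z).

Solve |R(x)|<1 on ℝ⁻.
x=-1.35: |R|=0.1360
R=−1: 1+7/12x = −1+5/12x ⇒ -1/6x=2 ⇒ x=2/(-1/6)=-12.0000
Confirm numerically:
  x=-11.290: |R|=0.97925 <1
  x=-10.594: |R|=0.95672 <1
  x=-6.953: |R|=0.78415 <1
  x=-6.079: |R|=0.72067 <1
  x=-12.513: |R|=1.01376 >1
  x=-12.323: |R|=1.00878 >1
  x=-12.322: |R|=1.00875 >1
Interval (-12.0000, 0).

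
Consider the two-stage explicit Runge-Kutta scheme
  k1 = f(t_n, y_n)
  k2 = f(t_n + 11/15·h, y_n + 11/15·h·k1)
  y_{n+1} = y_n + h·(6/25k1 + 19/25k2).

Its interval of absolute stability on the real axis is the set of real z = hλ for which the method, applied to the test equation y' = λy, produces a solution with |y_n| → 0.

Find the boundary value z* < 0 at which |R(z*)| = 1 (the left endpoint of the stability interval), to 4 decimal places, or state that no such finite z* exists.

On y'=λy, z=hλ:
  k1=λy_n ⇒ h·k1=z·y_n;  k2=λ(1+11/15z)y_n ⇒ h·k2=z(1+11/15z)y_n
  y_{n+1}/y_n = 1 + 6/25z + 19/25z(1+11/15z) = 1 + z + 209/375z²
  so R(z) = 1 + z + 209/375z².

Solve |R(x)|<1 on ℝ⁻.
x=-1.22: |R|=0.6095
R=1: x+209/375x²=0 ⇒ x=−375/209=-1.7943; min R=1−1/(4·209/375)=0.5514>−1
Confirm numerically:
  x=-1.574: |R|=0.80678 <1
  x=-1.009: |R|=0.55841 <1
  x=-0.832: |R|=0.55380 <1
  x=-0.770: |R|=0.56044 <1
  x=-2.371: |R|=1.76213 >1
  x=-2.199: |R|=1.49604 >1
  x=-2.113: |R|=1.37536 >1
Interval (-1.7943, 0).

left endpoint -1.7943.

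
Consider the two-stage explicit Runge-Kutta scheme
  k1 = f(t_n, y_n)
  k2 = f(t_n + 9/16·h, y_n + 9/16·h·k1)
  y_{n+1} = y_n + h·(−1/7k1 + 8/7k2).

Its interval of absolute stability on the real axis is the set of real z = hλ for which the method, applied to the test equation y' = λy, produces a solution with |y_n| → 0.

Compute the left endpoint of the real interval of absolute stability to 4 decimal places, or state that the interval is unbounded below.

z* = -1.5556.

Set f=λy, z=hλ:
  k1=λy_n ⇒ h·k1=z·y_n;  k2=λ(1+9/16z)y_n ⇒ h·k2=z(1+9/16z)y_n
  y_{n+1}/y_n = 1 − 1/7z + 8/7z(1+9/16z) = 1 + z + 9/14z²
  Hence R(z) = 1 + z + 9/14z².

Find x<0 with |R(x)|<1.
x=-1.36: |R|=0.8290
R=1: x+9/14x²=0 ⇒ x=−14/9=-1.5556; min R=1−1/(4·9/14)=0.6111>−1
Confirm numerically:
  x=-1.495: |R|=0.94180 <1
  x=-1.413: |R|=0.87051 <1
  x=-0.986: |R|=0.63898 <1
  x=-2.098: |R|=1.73160 >1
  x=-2.036: |R|=1.62883 >1
  x=-1.828: |R|=1.32016 >1
So |R|<1 on (-1.5556, 0).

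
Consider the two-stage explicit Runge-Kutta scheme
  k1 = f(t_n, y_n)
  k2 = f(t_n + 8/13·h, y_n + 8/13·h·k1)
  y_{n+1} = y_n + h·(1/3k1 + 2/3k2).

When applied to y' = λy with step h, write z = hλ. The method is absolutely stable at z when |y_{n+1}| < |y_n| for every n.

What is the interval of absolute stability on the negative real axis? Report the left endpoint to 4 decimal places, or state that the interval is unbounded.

z∈(-2.4375,0).

Test eqn y'=λy, z=hλ:
  k1=λy_n ⇒ h·k1=z·y_n;  k2=λ(1+8/13z)y_n ⇒ h·k2=z(1+8/13z)y_n
  y_{n+1}/y_n = 1 + 1/3z + 2/3z(1+8/13z) = 1 + z + 16/39z²
  R(z) = 1 + z + 16/39z².

Need |R(x)|<1, x<0.
x=-1.57: |R|=0.4412
R=1: x+16/39x²=0 ⇒ x=−39/16=-2.4375; min R=1−1/(4·16/39)=0.3906>−1
Confirm numerically:
  x=-2.351: |R|=0.91657 <1
  x=-1.622: |R|=0.45734 <1
  x=-1.469: |R|=0.41632 <1
  x=-2.599: |R|=1.17220 >1
  x=-2.544: |R|=1.11115 >1
  x=-2.536: |R|=1.10248 >1
Interval (-2.4375, 0).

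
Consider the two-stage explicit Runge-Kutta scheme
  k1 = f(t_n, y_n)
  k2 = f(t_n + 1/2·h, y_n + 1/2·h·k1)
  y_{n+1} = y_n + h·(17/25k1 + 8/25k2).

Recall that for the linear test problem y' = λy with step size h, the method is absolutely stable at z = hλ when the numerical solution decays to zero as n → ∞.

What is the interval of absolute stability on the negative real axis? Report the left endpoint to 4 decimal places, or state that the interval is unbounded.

With y'=λy (z=hλ):
  k1=λy_n ⇒ h·k1=z·y_n;  k2=λ(1+1/2z)y_n ⇒ h·k2=z(1+1/2z)y_n
  y_{n+1}/y_n = 1 + 17/25z + 8/25z(1+1/2z) = 1 + z + 4/25z²
  R(z) = 1 + z + 4/25z².

Solve |R(x)|<1 on ℝ⁻.
x=-1.13: |R|=0.0743
R=1: x+4/25x²=0 ⇒ x=−25/4=-6.2500; min R=1−1/(4·4/25)=-0.5625>−1
Confirm numerically:
  x=-4.568: |R|=0.22934 <1
  x=-3.488: |R|=0.54142 <1
  x=-2.769: |R|=0.54222 <1
  x=-6.809: |R|=1.60900 >1
  x=-6.782: |R|=1.57728 >1
  x=-6.627: |R|=1.39974 >1
So |R|<1 on (-6.2500, 0).

(-6.2500, 0).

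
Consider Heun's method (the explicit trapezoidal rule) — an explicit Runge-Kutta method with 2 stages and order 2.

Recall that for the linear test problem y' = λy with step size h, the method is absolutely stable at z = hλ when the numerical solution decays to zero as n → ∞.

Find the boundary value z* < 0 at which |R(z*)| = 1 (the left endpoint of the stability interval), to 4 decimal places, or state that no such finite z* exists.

Set f=λy, z=hλ:
  order 2, 2-stage ⇒ R(z)=1+z+z^2/2
  (e.g. R(-1.24)=0.52880, |R|=0.52880)

Find x<0 with |R(x)|<1.
x=-1.24: |R|=0.5288
|R(-1.4)|=0.5800 |R(-0.85)|=0.5112 |R(-0.84)|=0.5128
Bisect:
  x_lo=-2.6223 |R|=1.8159  x_hi=-0.2131 |R|=0.8096
  mid=-1.41767 |R|=0.58722 →hi
  mid=-2.01998 |R|=1.02018 →lo
  mid=-1.71882 |R|=0.75835 →hi
  mid=-1.86940 |R|=0.87793 →hi
  mid=-1.94469 |R|=0.94622 →hi
  mid=-1.98233 |R|=0.98249 →hi
  mid=-2.00116 |R|=1.00116 →lo
  mid=-1.99174 |R|=0.99178 →hi
  mid=-1.99645 |R|=0.99646 →hi
  ...
  [-2.00013,-1.99998] ⇒ x*=-2.0000
Stable set (-2.0000, 0).

left endpoint -2.0000.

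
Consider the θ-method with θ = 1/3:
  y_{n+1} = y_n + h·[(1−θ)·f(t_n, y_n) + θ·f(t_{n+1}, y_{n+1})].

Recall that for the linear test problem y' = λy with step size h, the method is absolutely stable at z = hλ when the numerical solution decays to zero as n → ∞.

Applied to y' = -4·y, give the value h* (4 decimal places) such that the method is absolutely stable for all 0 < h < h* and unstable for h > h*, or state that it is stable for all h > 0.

With y'=λy (z=hλ):
  y_{n+1} = y_n + z·[2/3·y_n + 1/3·y_{n+1}] ⇒ (1 − 1/3z)y_{n+1} = (1 + 2/3z)y_n
  so R(z) = (1 + 2/3z)/(1 − 1/3z).

Boundary: |R(x)|=1, x<0.
x=-0.54: |R|=0.5424
R=−1: 1+2/3x = −1+1/3x ⇒ -1/3x=2 ⇒ x=2/(-1/3)=-6.0000
Confirm numerically:
  x=-4.751: |R|=0.83886 <1
  x=-2.868: |R|=0.46626 <1
  x=-2.546: |R|=0.37721 <1
  x=-6.483: |R|=1.05093 >1
  x=-6.258: |R|=1.02787 >1
So |R|<1 on (-6.0000, 0).

(-6.0000,0); λ=-4 ⇒ h* = (6)/4 = 1.5000.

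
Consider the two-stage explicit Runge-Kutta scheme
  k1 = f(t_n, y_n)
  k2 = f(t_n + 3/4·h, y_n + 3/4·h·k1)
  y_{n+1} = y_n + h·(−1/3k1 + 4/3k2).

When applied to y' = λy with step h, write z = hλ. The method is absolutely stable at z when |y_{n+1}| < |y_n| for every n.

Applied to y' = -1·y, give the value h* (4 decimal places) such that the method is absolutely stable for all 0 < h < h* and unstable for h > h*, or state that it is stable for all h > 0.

Test eqn y'=λy, z=hλ:
  k1=λy_n ⇒ h·k1=z·y_n;  k2=λ(1+3/4z)y_n ⇒ h·k2=z(1+3/4z)y_n
  y_{n+1}/y_n = 1 − 1/3z + 4/3z(1+3/4z) = 1 + z + z²
  so R(z) = 1 + z + z².

Find x<0 with |R(x)|<1.
x=-0.86: |R|=0.8796
R=1: x+1x²=0 ⇒ x=−1=-1.0000; min R=1−1/(4·1)=0.7500>−1
Confirm numerically:
  x=-0.970: |R|=0.97090 <1
  x=-0.662: |R|=0.77624 <1
  x=-0.412: |R|=0.75774 <1
  x=-1.116: |R|=1.12946 >1
  x=-1.058: |R|=1.06136 >1
Stable set (-1.0000, 0).

(-1.0000,0); λ=-1 ⇒ h* = (1)/1 = 1.0000.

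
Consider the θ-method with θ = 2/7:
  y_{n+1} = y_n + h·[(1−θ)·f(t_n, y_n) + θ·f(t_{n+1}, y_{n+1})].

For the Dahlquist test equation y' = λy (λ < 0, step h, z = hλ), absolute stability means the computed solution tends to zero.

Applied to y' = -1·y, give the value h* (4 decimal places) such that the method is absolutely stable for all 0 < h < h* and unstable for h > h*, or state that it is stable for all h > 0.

(-4.6667,0); λ=-1 ⇒ h* = (14/3)/1 = 4.6667.

With y'=λy (z=hλ):
  y_{n+1} = y_n + z·[5/7·y_n + 2/7·y_{n+1}] ⇒ (1 − 2/7z)y_{n+1} = (1 + 5/7z)y_n
  Hence R(z) = (1 + 5/7z)/(1 − 2/7z).

Need |R(x)|<1, x<0.
x=-1.7: |R|=0.1442
R=−1: 1+5/7x = −1+2/7x ⇒ -3/7x=2 ⇒ x=2/(-3/7)=-4.6667
Confirm numerically:
  x=-2.681: |R|=0.51812 <1
  x=-2.147: |R|=0.33071 <1
  x=-2.051: |R|=0.29319 <1
  x=-4.973: |R|=1.05423 >1
  x=-4.818: |R|=1.02729 >1
Stable set (-4.6667, 0).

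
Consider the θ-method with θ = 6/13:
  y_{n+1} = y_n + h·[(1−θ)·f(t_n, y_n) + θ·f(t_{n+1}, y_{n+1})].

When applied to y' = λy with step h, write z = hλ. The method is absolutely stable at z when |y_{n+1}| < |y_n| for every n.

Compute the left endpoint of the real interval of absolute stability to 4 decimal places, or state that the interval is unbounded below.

Set f=λy, z=hλ:
  y_{n+1} = y_n + z·[7/13·y_n + 6/13·y_{n+1}] ⇒ (1 − 6/13z)y_{n+1} = (1 + 7/13z)y_n
  so R(z) = (1 + 7/13z)/(1 − 6/13z).

Need |R(x)|<1, x<0.
x=-1.76: |R|=0.0289
R=−1: 1+7/13x = −1+6/13x ⇒ -1/13x=2 ⇒ x=2/(-1/13)=-26.0000
Confirm numerically:
  x=-22.964: |R|=0.97987 <1
  x=-16.675: |R|=0.91751 <1
  x=-15.393: |R|=0.89932 <1
  x=-26.545: |R|=1.00316 >1
  x=-26.244: |R|=1.00143 >1
Stable set (-26.0000, 0).

left endpoint -26.0000.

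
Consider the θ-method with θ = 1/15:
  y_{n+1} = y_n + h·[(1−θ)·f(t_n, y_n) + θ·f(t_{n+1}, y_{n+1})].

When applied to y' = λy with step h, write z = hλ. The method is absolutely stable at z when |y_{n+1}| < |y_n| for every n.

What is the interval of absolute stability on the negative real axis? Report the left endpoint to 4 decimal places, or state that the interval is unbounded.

z∈(-2.3077,0).

Test eqn y'=λy, z=hλ:
  y_{n+1} = y_n + z·[14/15·y_n + 1/15·y_{n+1}] ⇒ (1 − 1/15z)y_{n+1} = (1 + 14/15z)y_n
  so R(z) = (1 + 14/15z)/(1 − 1/15z).

Find x<0 with |R(x)|<1.
x=-1.43: |R|=0.3055
R=−1: 1+14/15x = −1+1/15x ⇒ -13/15x=2 ⇒ x=2/(-13/15)=-2.3077
Confirm numerically:
  x=-2.264: |R|=0.96710 <1
  x=-2.193: |R|=0.91328 <1
  x=-1.876: |R|=0.66746 <1
  x=-1.291: |R|=0.18869 <1
  x=-2.852: |R|=1.39637 >1
  x=-2.804: |R|=1.36239 >1
  x=-2.710: |R|=1.29531 >1
Interval (-2.3077, 0).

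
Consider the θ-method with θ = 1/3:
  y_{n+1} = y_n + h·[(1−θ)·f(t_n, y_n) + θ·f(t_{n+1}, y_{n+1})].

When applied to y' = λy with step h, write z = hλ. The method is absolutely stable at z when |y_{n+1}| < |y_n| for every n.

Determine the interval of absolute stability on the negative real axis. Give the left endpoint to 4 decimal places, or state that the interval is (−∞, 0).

z∈(-6.0000,0).

With y'=λy (z=hλ):
  y_{n+1} = y_n + z·[2/3·y_n + 1/3·y_{n+1}] ⇒ (1 − 1/3z)y_{n+1} = (1 + 2/3z)y_n
  Hence R(z) = (1 + 2/3z)/(1 − 1/3z).

Need |R(x)|<1, x<0.
x=-1.57: |R|=0.0306
R=−1: 1+2/3x = −1+1/3x ⇒ -1/3x=2 ⇒ x=2/(-1/3)=-6.0000
Confirm numerically:
  x=-5.235: |R|=0.90710 <1
  x=-3.569: |R|=0.62993 <1
  x=-2.483: |R|=0.35856 <1
  x=-2.481: |R|=0.35796 <1
  x=-6.562: |R|=1.05877 >1
  x=-6.147: |R|=1.01607 >1
Interval (-6.0000, 0).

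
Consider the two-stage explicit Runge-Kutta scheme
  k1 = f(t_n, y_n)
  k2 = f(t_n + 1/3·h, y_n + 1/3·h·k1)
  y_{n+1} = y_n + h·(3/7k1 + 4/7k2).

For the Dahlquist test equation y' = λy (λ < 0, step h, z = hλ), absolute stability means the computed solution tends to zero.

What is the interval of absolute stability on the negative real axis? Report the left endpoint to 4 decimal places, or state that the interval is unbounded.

z∈(-5.2500,0).

Test eqn y'=λy, z=hλ:
  k1=λy_n ⇒ h·k1=z·y_n;  k2=λ(1+1/3z)y_n ⇒ h·k2=z(1+1/3z)y_n
  y_{n+1}/y_n = 1 + 3/7z + 4/7z(1+1/3z) = 1 + z + 4/21z²
  so R(z) = 1 + z + 4/21z².

Need |R(x)|<1, x<0.
x=-0.32: |R|=0.6995
R=1: x+4/21x²=0 ⇒ x=−21/4=-5.2500; min R=1−1/(4·4/21)=-0.3125>−1
Confirm numerically:
  x=-4.503: |R|=0.35929 <1
  x=-3.188: |R|=0.25212 <1
  x=-2.915: |R|=0.29648 <1
  x=-2.704: |R|=0.31131 <1
  x=-5.549: |R|=1.31603 >1
  x=-5.280: |R|=1.03017 >1
Interval (-5.2500, 0).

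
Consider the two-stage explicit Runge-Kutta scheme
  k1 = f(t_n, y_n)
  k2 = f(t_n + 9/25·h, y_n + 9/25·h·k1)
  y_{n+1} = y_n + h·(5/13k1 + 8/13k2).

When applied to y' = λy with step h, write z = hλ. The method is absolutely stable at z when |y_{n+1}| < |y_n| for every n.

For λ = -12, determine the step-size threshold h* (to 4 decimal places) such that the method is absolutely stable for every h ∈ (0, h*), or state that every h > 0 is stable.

(-4.5139,0); λ=-12 ⇒ h* = (325/72)/12 = 0.3762.

With y'=λy (z=hλ):
  k1=λy_n ⇒ h·k1=z·y_n;  k2=λ(1+9/25z)y_n ⇒ h·k2=z(1+9/25z)y_n
  y_{n+1}/y_n = 1 + 5/13z + 8/13z(1+9/25z) = 1 + z + 72/325z²
  ⇒ R(z) = 1 + z + 72/325z².

Solve |R(x)|<1 on ℝ⁻.
x=-1.34: |R|=0.0578
R=1: x+72/325x²=0 ⇒ x=−325/72=-4.5139; min R=1−1/(4·72/325)=-0.1285>−1
Confirm numerically:
  x=-3.609: |R|=0.27651 <1
  x=-3.508: |R|=0.21827 <1
  x=-2.949: |R|=0.02237 <1
  x=-2.444: |R|=0.12072 <1
  x=-5.076: |R|=1.63211 >1
  x=-4.945: |R|=1.47229 >1
Stable set (-4.5139, 0).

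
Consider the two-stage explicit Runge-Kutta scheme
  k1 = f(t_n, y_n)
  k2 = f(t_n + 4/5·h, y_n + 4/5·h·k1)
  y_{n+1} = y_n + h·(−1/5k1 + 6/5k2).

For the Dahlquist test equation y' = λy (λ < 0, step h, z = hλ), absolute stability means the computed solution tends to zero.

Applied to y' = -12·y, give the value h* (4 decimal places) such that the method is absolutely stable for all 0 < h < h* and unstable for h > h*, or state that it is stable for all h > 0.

(-1.0417,0); λ=-12 ⇒ h* = (25/24)/12 = 0.0868.

Test eqn y'=λy, z=hλ:
  k1=λy_n ⇒ h·k1=z·y_n;  k2=λ(1+4/5z)y_n ⇒ h·k2=z(1+4/5z)y_n
  y_{n+1}/y_n = 1 − 1/5z + 6/5z(1+4/5z) = 1 + z + 24/25z²
  R(z) = 1 + z + 24/25z².

Need |R(x)|<1, x<0.
x=-0.92: |R|=0.8925
R=1: x+24/25x²=0 ⇒ x=−25/24=-1.0417; min R=1−1/(4·24/25)=0.7396>−1
Confirm numerically:
  x=-0.707: |R|=0.77286 <1
  x=-0.640: |R|=0.75322 <1
  x=-0.585: |R|=0.74354 <1
  x=-0.576: |R|=0.74250 <1
  x=-1.172: |R|=1.14664 >1
  x=-1.076: |R|=1.03546 >1
Interval (-1.0417, 0).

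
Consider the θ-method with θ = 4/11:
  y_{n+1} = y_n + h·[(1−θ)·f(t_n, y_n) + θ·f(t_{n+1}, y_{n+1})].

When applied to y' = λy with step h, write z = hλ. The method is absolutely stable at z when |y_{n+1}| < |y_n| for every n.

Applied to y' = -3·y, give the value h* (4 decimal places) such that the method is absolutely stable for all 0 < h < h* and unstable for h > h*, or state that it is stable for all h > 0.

(-7.3333,0); λ=-3 ⇒ h* = (22/3)/3 = 2.4444.

Set f=λy, z=hλ:
  y_{n+1} = y_n + z·[7/11·y_n + 4/11·y_{n+1}] ⇒ (1 − 4/11z)y_{n+1} = (1 + 7/11z)y_n
  R(z) = (1 + 7/11z)/(1 − 4/11z).

Boundary: |R(x)|=1, x<0.
x=-1.12: |R|=0.2041
R=−1: 1+7/11x = −1+4/11x ⇒ -3/11x=2 ⇒ x=2/(-3/11)=-7.3333
Confirm numerically:
  x=-6.759: |R|=0.95470 <1
  x=-5.434: |R|=0.82594 <1
  x=-3.513: |R|=0.54251 <1
  x=-7.899: |R|=1.03984 >1
  x=-7.822: |R|=1.03467 >1
  x=-7.452: |R|=1.00872 >1
Stable set (-7.3333, 0).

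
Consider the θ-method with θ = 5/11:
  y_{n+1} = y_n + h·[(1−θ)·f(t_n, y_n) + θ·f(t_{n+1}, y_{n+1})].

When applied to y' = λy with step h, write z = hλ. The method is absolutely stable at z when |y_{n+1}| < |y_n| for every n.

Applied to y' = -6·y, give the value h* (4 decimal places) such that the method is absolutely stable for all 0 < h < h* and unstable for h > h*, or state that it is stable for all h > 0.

(-22.0000,0); λ=-6 ⇒ h* = (22)/6 = 3.6667.

Set f=λy, z=hλ:
  y_{n+1} = y_n + z·[6/11·y_n + 5/11·y_{n+1}] ⇒ (1 − 5/11z)y_{n+1} = (1 + 6/11z)y_n
  ⇒ R(z) = (1 + 6/11z)/(1 − 5/11z).

Find x<0 with |R(x)|<1.
x=-1.66: |R|=0.0539
R=−1: 1+6/11x = −1+5/11x ⇒ -1/11x=2 ⇒ x=2/(-1/11)=-22.0000
Confirm numerically:
  x=-19.631: |R|=0.97830 <1
  x=-13.410: |R|=0.88994 <1
  x=-9.961: |R|=0.80201 <1
  x=-22.530: |R|=1.00429 >1
  x=-22.441: |R|=1.00358 >1
  x=-22.113: |R|=1.00093 >1
So |R|<1 on (-22.0000, 0).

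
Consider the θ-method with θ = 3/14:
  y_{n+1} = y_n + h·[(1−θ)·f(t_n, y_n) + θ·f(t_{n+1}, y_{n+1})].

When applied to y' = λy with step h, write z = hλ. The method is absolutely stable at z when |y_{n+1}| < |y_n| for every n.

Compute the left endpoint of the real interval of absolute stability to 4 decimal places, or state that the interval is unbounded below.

left endpoint -3.5000.

Test eqn y'=λy, z=hλ:
  y_{n+1} = y_n + z·[11/14·y_n + 3/14·y_{n+1}] ⇒ (1 − 3/14z)y_{n+1} = (1 + 11/14z)y_n
  R(z) = (1 + 11/14z)/(1 − 3/14z).

Need |R(x)|<1, x<0.
x=-1.35: |R|=0.0471
R=−1: 1+11/14x = −1+3/14x ⇒ -4/7x=2 ⇒ x=2/(-4/7)=-3.5000
Confirm numerically:
  x=-3.452: |R|=0.98423 <1
  x=-2.872: |R|=0.77786 <1
  x=-1.623: |R|=0.20420 <1
  x=-4.020: |R|=1.15963 >1
  x=-3.841: |R|=1.10688 >1
Stable set (-3.5000, 0).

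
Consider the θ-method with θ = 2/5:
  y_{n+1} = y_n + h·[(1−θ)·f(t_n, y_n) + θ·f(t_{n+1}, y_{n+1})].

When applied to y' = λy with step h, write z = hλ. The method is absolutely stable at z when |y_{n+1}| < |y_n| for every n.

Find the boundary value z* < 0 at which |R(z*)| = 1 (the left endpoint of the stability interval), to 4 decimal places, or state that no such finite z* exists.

Set f=λy, z=hλ:
  y_{n+1} = y_n + z·[3/5·y_n + 2/5·y_{n+1}] ⇒ (1 − 2/5z)y_{n+1} = (1 + 3/5z)y_n
  R(z) = (1 + 3/5z)/(1 − 2/5z).

Need |R(x)|<1, x<0.
x=-0.96: |R|=0.3064
R=−1: 1+3/5x = −1+2/5x ⇒ -1/5x=2 ⇒ x=2/(-1/5)=-10.0000
Confirm numerically:
  x=-9.407: |R|=0.97510 <1
  x=-7.311: |R|=0.86296 <1
  x=-7.253: |R|=0.85917 <1
  x=-4.812: |R|=0.64524 <1
  x=-10.394: |R|=1.01528 >1
  x=-10.297: |R|=1.01160 >1
So |R|<1 on (-10.0000, 0).

z* = -10.0000.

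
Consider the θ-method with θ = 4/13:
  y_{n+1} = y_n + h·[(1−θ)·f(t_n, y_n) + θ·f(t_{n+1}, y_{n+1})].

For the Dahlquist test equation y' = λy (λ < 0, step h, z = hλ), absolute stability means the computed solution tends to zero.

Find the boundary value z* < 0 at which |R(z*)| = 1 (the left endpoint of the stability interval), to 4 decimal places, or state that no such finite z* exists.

z* = -5.2000.

On y'=λy, z=hλ:
  y_{n+1} = y_n + z·[9/13·y_n + 4/13·y_{n+1}] ⇒ (1 − 4/13z)y_{n+1} = (1 + 9/13z)y_n
  so R(z) = (1 + 9/13z)/(1 − 4/13z).

Boundary: |R(x)|=1, x<0.
x=-0.91: |R|=0.2891
R=−1: 1+9/13x = −1+4/13x ⇒ -5/13x=2 ⇒ x=2/(-5/13)=-5.2000
Confirm numerically:
  x=-3.899: |R|=0.77252 <1
  x=-2.956: |R|=0.54802 <1
  x=-2.483: |R|=0.40760 <1
  x=-5.752: |R|=1.07665 >1
  x=-5.479: |R|=1.03995 >1
  x=-5.260: |R|=1.00881 >1
So |R|<1 on (-5.2000, 0).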